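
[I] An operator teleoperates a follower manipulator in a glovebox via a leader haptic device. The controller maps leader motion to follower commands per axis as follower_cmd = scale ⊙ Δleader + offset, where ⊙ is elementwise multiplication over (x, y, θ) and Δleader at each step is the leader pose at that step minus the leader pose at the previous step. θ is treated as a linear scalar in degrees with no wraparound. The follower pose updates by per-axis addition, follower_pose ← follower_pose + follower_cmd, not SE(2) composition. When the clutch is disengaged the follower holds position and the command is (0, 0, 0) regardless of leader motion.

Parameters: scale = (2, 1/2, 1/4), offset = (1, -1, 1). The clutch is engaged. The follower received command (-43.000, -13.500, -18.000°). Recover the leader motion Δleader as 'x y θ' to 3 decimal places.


-22.000 -25.000 -76.000

axis x: (-43.000 − 1) / (2) = -22.000
axis y: (-13.500 − -1) / (1/2) = -25.000
axis θ: (-18.000 − 1) / (1/4) = -76.000


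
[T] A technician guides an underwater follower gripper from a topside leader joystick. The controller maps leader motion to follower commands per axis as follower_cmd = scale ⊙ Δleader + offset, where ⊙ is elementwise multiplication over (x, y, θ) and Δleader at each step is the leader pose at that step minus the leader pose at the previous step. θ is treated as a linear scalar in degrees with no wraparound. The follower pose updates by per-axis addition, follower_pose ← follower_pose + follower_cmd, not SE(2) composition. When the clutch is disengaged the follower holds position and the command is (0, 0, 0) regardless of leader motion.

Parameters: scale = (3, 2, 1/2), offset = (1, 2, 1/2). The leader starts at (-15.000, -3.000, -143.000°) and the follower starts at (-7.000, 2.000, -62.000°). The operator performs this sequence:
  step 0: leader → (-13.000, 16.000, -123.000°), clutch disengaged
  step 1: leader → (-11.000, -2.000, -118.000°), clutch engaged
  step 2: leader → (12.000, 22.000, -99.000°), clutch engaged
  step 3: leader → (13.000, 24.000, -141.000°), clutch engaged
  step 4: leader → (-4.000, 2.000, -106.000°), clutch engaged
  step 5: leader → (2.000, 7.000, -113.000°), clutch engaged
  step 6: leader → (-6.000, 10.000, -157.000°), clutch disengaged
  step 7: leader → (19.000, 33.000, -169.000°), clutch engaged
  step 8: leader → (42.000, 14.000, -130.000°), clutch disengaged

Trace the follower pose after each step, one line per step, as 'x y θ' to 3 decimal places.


step 0: Δleader=(2.000, 19.000, 20.000°), disengaged; cmd=(0,0,0) → follower holds at (-7.000, 2.000, -62.000°)
step 1: Δleader=(2.000, -18.000, 5.000°), engaged; cmd=(7.000, -34.000, 3.000°) → follower=(0.000, -32.000, -59.000°)
step 2: Δleader=(23.000, 24.000, 19.000°), engaged; cmd=(70.000, 50.000, 10.000°) → follower=(70.000, 18.000, -49.000°)
step 3: Δleader=(1.000, 2.000, -42.000°), engaged; cmd=(4.000, 6.000, -20.500°) → follower=(74.000, 24.000, -69.500°)
step 4: Δleader=(-17.000, -22.000, 35.000°), engaged; cmd=(-50.000, -42.000, 18.000°) → follower=(24.000, -18.000, -51.500°)
step 5: Δleader=(6.000, 5.000, -7.000°), engaged; cmd=(19.000, 12.000, -3.000°) → follower=(43.000, -6.000, -54.500°)
step 6: Δleader=(-8.000, 3.000, -44.000°), disengaged; cmd=(0,0,0) → follower holds at (43.000, -6.000, -54.500°)
step 7: Δleader=(25.000, 23.000, -12.000°), engaged; cmd=(76.000, 48.000, -5.500°) → follower=(119.000, 42.000, -60.000°)
step 8: Δleader=(23.000, -19.000, 39.000°), disengaged; cmd=(0,0,0) → follower holds at (119.000, 42.000, -60.000°)

-7.000 2.000 -62.000
0.000 -32.000 -59.000
70.000 18.000 -49.000
74.000 24.000 -69.500
24.000 -18.000 -51.500
43.000 -6.000 -54.500
43.000 -6.000 -54.500
119.000 42.000 -60.000
119.000 42.000 -60.000


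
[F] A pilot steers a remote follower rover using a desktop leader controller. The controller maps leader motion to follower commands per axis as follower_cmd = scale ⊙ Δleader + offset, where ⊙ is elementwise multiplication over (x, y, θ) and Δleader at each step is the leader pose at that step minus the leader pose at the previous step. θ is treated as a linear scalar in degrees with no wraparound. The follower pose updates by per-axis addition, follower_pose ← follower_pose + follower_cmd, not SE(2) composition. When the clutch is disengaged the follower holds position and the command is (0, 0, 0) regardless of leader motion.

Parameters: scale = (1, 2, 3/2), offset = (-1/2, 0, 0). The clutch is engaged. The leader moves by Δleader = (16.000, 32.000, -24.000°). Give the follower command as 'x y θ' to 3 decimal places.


15.500 64.000 -36.000

axis x: 1·16.000 + -1/2 = 15.500
axis y: 2·32.000 + 0 = 64.000
axis θ: 3/2·-24.000 + 0 = -36.000


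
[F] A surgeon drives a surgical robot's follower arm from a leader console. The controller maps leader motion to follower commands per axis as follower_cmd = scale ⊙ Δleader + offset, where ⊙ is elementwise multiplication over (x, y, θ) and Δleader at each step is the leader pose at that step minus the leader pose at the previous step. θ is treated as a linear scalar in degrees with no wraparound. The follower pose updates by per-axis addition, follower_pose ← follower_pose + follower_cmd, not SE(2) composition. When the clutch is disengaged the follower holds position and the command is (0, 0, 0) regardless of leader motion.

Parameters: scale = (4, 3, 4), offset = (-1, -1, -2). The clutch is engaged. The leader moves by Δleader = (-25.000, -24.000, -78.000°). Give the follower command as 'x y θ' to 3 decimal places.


axis x: 4·-25.000 + -1 = -101.000
axis y: 3·-24.000 + -1 = -73.000
axis θ: 4·-78.000 + -2 = -314.000

-101.000 -73.000 -314.000


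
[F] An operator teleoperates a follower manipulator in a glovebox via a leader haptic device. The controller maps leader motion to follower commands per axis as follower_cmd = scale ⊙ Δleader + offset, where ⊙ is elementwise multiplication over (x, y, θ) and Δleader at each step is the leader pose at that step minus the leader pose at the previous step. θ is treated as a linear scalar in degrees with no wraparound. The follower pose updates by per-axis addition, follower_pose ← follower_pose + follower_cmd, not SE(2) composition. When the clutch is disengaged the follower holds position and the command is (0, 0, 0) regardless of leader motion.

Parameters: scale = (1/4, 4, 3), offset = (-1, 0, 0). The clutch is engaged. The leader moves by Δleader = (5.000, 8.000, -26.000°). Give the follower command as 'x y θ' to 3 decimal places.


axis x: 1/4·5.000 + -1 = 0.250
axis y: 4·8.000 + 0 = 32.000
axis θ: 3·-26.000 + 0 = -78.000

0.250 32.000 -78.000


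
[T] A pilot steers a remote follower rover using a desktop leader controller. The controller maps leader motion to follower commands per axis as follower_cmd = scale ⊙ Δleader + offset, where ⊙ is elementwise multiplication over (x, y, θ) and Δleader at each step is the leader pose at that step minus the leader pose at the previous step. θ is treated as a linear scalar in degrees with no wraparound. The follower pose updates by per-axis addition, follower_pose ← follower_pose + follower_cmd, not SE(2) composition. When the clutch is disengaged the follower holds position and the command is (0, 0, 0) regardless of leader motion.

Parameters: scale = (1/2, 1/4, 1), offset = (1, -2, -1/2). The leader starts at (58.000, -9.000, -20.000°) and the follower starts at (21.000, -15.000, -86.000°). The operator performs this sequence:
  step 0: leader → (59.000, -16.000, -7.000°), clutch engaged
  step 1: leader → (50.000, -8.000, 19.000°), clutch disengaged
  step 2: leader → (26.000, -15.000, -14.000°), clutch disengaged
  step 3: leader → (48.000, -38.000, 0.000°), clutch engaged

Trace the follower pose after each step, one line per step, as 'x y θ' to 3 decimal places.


22.500 -18.750 -73.500
22.500 -18.750 -73.500
22.500 -18.750 -73.500
34.500 -26.500 -60.000

step 0: Δleader=(1.000, -7.000, 13.000°), engaged; cmd=(1.500, -3.750, 12.500°) → follower=(22.500, -18.750, -73.500°)
step 1: Δleader=(-9.000, 8.000, 26.000°), disengaged; cmd=(0,0,0) → follower holds at (22.500, -18.750, -73.500°)
step 2: Δleader=(-24.000, -7.000, -33.000°), disengaged; cmd=(0,0,0) → follower holds at (22.500, -18.750, -73.500°)
step 3: Δleader=(22.000, -23.000, 14.000°), engaged; cmd=(12.000, -7.750, 13.500°) → follower=(34.500, -26.500, -60.000°)


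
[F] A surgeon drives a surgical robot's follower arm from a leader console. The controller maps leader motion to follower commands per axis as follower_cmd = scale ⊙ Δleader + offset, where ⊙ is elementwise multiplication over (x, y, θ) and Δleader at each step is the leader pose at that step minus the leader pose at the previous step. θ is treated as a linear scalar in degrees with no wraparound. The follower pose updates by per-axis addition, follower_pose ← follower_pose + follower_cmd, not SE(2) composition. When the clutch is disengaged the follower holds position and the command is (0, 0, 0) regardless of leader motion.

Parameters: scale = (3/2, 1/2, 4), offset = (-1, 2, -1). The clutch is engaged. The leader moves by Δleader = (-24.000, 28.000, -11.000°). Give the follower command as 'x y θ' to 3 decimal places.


axis x: 3/2·-24.000 + -1 = -37.000
axis y: 1/2·28.000 + 2 = 16.000
axis θ: 4·-11.000 + -1 = -45.000

-37.000 16.000 -45.000


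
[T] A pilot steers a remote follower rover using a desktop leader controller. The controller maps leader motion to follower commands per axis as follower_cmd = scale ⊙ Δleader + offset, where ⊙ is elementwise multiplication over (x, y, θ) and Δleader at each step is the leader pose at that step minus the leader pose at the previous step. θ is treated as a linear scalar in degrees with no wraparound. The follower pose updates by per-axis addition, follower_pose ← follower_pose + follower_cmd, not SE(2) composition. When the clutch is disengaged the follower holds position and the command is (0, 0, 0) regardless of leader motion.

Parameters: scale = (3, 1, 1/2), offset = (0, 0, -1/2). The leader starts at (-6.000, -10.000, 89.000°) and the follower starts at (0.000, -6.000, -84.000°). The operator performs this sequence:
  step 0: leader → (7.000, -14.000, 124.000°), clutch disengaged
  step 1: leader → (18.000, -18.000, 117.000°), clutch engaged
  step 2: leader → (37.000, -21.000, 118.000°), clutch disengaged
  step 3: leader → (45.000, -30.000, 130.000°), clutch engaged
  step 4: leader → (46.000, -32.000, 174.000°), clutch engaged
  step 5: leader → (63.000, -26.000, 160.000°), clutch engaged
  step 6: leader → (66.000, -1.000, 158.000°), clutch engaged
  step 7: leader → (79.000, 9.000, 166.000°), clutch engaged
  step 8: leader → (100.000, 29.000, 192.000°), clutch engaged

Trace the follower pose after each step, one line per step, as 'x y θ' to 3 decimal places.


0.000 -6.000 -84.000
33.000 -10.000 -88.000
33.000 -10.000 -88.000
57.000 -19.000 -82.500
60.000 -21.000 -61.000
111.000 -15.000 -68.500
120.000 10.000 -70.000
159.000 20.000 -66.500
222.000 40.000 -54.000

step 0: Δleader=(13.000, -4.000, 35.000°), disengaged; cmd=(0,0,0) → follower holds at (0.000, -6.000, -84.000°)
step 1: Δleader=(11.000, -4.000, -7.000°), engaged; cmd=(33.000, -4.000, -4.000°) → follower=(33.000, -10.000, -88.000°)
step 2: Δleader=(19.000, -3.000, 1.000°), disengaged; cmd=(0,0,0) → follower holds at (33.000, -10.000, -88.000°)
step 3: Δleader=(8.000, -9.000, 12.000°), engaged; cmd=(24.000, -9.000, 5.500°) → follower=(57.000, -19.000, -82.500°)
step 4: Δleader=(1.000, -2.000, 44.000°), engaged; cmd=(3.000, -2.000, 21.500°) → follower=(60.000, -21.000, -61.000°)
step 5: Δleader=(17.000, 6.000, -14.000°), engaged; cmd=(51.000, 6.000, -7.500°) → follower=(111.000, -15.000, -68.500°)
step 6: Δleader=(3.000, 25.000, -2.000°), engaged; cmd=(9.000, 25.000, -1.500°) → follower=(120.000, 10.000, -70.000°)
step 7: Δleader=(13.000, 10.000, 8.000°), engaged; cmd=(39.000, 10.000, 3.500°) → follower=(159.000, 20.000, -66.500°)
step 8: Δleader=(21.000, 20.000, 26.000°), engaged; cmd=(63.000, 20.000, 12.500°) → follower=(222.000, 40.000, -54.000°)


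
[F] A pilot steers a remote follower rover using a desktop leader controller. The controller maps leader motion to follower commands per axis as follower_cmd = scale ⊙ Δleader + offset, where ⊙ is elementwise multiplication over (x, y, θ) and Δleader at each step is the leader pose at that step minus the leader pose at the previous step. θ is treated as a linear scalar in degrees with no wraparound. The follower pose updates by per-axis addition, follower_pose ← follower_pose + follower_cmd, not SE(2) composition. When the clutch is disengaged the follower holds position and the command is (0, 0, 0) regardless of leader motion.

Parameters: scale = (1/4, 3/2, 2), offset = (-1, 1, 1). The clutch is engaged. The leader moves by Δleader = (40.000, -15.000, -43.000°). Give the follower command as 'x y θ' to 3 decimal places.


axis x: 1/4·40.000 + -1 = 9.000
axis y: 3/2·-15.000 + 1 = -21.500
axis θ: 2·-43.000 + 1 = -85.000

9.000 -21.500 -85.000


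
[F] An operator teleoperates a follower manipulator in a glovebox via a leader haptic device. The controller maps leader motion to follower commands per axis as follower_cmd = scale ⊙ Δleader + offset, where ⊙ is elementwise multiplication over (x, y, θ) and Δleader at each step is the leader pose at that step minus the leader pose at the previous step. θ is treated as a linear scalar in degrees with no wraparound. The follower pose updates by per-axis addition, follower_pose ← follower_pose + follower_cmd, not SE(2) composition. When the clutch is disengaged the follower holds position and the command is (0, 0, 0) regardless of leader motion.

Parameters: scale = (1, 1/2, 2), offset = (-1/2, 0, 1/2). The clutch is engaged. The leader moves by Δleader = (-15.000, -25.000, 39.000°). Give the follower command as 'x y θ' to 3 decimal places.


axis x: 1·-15.000 + -1/2 = -15.500
axis y: 1/2·-25.000 + 0 = -12.500
axis θ: 2·39.000 + 1/2 = 78.500

-15.500 -12.500 78.500


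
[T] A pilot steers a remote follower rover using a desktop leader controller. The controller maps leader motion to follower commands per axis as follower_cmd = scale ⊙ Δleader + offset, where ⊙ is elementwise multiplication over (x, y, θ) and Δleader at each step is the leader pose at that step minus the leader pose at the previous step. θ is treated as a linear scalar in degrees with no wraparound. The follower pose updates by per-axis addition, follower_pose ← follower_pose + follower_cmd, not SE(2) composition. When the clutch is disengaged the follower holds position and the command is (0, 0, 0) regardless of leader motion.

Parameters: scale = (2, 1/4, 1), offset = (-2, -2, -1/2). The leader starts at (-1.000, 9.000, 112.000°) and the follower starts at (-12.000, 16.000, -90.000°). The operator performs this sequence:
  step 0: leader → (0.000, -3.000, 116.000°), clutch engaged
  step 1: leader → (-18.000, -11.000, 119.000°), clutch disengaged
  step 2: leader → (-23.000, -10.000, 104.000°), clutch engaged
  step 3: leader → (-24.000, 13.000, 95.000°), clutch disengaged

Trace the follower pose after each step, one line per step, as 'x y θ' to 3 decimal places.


step 0: Δleader=(1.000, -12.000, 4.000°), engaged; cmd=(0.000, -5.000, 3.500°) → follower=(-12.000, 11.000, -86.500°)
step 1: Δleader=(-18.000, -8.000, 3.000°), disengaged; cmd=(0,0,0) → follower holds at (-12.000, 11.000, -86.500°)
step 2: Δleader=(-5.000, 1.000, -15.000°), engaged; cmd=(-12.000, -1.750, -15.500°) → follower=(-24.000, 9.250, -102.000°)
step 3: Δleader=(-1.000, 23.000, -9.000°), disengaged; cmd=(0,0,0) → follower holds at (-24.000, 9.250, -102.000°)

-12.000 11.000 -86.500
-12.000 11.000 -86.500
-24.000 9.250 -102.000
-24.000 9.250 -102.000


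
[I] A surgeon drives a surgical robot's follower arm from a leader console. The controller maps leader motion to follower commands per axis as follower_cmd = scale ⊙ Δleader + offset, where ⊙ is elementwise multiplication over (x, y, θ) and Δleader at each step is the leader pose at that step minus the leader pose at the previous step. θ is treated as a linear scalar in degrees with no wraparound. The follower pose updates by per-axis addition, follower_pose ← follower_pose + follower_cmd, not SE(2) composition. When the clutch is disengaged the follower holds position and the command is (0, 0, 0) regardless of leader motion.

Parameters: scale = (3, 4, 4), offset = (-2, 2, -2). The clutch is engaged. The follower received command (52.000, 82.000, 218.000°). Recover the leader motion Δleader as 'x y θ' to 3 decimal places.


axis x: (52.000 − -2) / (3) = 18.000
axis y: (82.000 − 2) / (4) = 20.000
axis θ: (218.000 − -2) / (4) = 55.000

18.000 20.000 55.000


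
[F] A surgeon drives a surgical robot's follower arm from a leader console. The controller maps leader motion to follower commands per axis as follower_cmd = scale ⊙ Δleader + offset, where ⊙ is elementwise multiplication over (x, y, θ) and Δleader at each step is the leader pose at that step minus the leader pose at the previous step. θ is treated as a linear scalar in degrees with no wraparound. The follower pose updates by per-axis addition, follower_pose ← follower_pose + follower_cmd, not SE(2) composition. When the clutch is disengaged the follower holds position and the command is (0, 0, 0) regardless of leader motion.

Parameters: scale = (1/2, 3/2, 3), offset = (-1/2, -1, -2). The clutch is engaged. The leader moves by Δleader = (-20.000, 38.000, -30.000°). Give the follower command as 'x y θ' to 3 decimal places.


-10.500 56.000 -92.000

axis x: 1/2·-20.000 + -1/2 = -10.500
axis y: 3/2·38.000 + -1 = 56.000
axis θ: 3·-30.000 + -2 = -92.000


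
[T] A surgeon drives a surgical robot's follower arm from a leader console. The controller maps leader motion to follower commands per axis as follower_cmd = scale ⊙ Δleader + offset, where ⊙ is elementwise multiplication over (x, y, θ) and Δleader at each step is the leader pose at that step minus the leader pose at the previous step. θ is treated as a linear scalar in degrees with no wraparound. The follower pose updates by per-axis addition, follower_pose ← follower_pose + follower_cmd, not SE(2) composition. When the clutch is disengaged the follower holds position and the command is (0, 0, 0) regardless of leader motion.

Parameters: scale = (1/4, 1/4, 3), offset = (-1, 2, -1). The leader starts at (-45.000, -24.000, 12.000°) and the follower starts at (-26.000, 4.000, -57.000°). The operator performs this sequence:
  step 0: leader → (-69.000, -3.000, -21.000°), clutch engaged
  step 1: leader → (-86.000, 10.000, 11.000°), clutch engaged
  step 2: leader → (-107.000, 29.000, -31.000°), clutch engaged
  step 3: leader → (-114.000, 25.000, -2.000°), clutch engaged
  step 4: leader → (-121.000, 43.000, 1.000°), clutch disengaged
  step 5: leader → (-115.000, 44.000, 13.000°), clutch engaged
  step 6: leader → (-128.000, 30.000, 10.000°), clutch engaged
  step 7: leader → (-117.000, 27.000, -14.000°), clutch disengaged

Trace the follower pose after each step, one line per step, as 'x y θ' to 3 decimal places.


step 0: Δleader=(-24.000, 21.000, -33.000°), engaged; cmd=(-7.000, 7.250, -100.000°) → follower=(-33.000, 11.250, -157.000°)
step 1: Δleader=(-17.000, 13.000, 32.000°), engaged; cmd=(-5.250, 5.250, 95.000°) → follower=(-38.250, 16.500, -62.000°)
step 2: Δleader=(-21.000, 19.000, -42.000°), engaged; cmd=(-6.250, 6.750, -127.000°) → follower=(-44.500, 23.250, -189.000°)
step 3: Δleader=(-7.000, -4.000, 29.000°), engaged; cmd=(-2.750, 1.000, 86.000°) → follower=(-47.250, 24.250, -103.000°)
step 4: Δleader=(-7.000, 18.000, 3.000°), disengaged; cmd=(0,0,0) → follower holds at (-47.250, 24.250, -103.000°)
step 5: Δleader=(6.000, 1.000, 12.000°), engaged; cmd=(0.500, 2.250, 35.000°) → follower=(-46.750, 26.500, -68.000°)
step 6: Δleader=(-13.000, -14.000, -3.000°), engaged; cmd=(-4.250, -1.500, -10.000°) → follower=(-51.000, 25.000, -78.000°)
step 7: Δleader=(11.000, -3.000, -24.000°), disengaged; cmd=(0,0,0) → follower holds at (-51.000, 25.000, -78.000°)

-33.000 11.250 -157.000
-38.250 16.500 -62.000
-44.500 23.250 -189.000
-47.250 24.250 -103.000
-47.250 24.250 -103.000
-46.750 26.500 -68.000
-51.000 25.000 -78.000
-51.000 25.000 -78.000


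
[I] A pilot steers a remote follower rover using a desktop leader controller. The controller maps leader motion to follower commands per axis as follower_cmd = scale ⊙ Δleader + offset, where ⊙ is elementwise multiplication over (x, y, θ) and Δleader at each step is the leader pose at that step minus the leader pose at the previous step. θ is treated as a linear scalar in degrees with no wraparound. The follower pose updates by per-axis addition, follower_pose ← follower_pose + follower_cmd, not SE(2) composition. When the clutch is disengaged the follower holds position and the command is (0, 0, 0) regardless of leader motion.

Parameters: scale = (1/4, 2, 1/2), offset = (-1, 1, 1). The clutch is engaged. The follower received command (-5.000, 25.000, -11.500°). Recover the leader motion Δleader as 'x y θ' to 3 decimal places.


axis x: (-5.000 − -1) / (1/4) = -16.000
axis y: (25.000 − 1) / (2) = 12.000
axis θ: (-11.500 − 1) / (1/2) = -25.000

-16.000 12.000 -25.000


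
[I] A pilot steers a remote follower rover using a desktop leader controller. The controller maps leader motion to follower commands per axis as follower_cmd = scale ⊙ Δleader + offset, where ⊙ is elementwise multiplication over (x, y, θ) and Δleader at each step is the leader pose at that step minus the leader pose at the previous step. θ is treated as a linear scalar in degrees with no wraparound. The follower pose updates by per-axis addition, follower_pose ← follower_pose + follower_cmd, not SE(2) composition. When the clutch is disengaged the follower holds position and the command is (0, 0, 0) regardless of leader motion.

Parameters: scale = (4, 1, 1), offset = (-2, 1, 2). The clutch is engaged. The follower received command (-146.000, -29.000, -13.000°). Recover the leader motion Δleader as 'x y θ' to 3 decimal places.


axis x: (-146.000 − -2) / (4) = -36.000
axis y: (-29.000 − 1) / (1) = -30.000
axis θ: (-13.000 − 2) / (1) = -15.000

-36.000 -30.000 -15.000


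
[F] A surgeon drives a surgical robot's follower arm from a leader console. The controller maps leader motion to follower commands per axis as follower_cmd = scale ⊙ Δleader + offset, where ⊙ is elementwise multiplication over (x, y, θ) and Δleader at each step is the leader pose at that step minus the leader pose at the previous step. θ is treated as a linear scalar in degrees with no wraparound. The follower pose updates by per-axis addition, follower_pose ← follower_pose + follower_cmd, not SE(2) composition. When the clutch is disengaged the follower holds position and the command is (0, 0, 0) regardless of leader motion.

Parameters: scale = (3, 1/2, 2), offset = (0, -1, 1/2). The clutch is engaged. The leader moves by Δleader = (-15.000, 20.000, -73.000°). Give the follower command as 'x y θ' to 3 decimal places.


-45.000 9.000 -145.500

axis x: 3·-15.000 + 0 = -45.000
axis y: 1/2·20.000 + -1 = 9.000
axis θ: 2·-73.000 + 1/2 = -145.500


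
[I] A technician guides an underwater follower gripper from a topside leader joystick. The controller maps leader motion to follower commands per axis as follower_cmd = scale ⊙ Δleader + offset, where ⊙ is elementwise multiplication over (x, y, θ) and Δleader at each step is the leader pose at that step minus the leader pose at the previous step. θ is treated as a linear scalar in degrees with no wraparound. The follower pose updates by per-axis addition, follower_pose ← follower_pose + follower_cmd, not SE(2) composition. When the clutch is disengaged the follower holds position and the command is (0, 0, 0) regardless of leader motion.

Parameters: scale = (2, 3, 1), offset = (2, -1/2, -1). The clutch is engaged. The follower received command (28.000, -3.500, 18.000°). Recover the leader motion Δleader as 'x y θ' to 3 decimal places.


13.000 -1.000 19.000

axis x: (28.000 − 2) / (2) = 13.000
axis y: (-3.500 − -1/2) / (3) = -1.000
axis θ: (18.000 − -1) / (1) = 19.000


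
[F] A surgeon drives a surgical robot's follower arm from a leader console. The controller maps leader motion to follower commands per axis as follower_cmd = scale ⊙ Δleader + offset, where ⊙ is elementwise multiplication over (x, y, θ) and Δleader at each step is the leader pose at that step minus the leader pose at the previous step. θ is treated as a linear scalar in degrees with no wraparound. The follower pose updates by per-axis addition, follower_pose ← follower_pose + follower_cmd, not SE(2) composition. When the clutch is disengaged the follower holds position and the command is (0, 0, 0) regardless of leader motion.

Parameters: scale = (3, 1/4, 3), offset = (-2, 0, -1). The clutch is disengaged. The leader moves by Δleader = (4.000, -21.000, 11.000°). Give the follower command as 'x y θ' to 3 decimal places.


0.000 0.000 0.000

clutch disengaged → follower holds; cmd = (0, 0, 0)


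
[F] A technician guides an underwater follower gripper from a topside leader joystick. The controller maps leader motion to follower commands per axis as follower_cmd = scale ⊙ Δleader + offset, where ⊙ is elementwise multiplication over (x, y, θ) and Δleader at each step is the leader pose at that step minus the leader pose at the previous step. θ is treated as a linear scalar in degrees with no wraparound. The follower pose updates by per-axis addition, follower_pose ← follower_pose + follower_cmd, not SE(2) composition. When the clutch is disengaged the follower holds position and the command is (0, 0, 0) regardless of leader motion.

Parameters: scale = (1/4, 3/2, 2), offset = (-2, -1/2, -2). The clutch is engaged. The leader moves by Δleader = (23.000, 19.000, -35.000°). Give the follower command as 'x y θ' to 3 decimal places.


3.750 28.000 -72.000

axis x: 1/4·23.000 + -2 = 3.750
axis y: 3/2·19.000 + -1/2 = 28.000
axis θ: 2·-35.000 + -2 = -72.000


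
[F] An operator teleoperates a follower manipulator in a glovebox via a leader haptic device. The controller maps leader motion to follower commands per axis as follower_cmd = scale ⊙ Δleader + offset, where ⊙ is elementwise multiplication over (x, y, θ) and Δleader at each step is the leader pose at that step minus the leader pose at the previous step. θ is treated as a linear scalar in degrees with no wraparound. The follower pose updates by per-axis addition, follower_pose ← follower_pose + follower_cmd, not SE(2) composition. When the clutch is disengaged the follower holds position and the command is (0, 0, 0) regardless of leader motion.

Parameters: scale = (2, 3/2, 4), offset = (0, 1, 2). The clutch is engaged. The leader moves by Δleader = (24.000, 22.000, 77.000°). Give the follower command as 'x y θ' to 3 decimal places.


axis x: 2·24.000 + 0 = 48.000
axis y: 3/2·22.000 + 1 = 34.000
axis θ: 4·77.000 + 2 = 310.000

48.000 34.000 310.000


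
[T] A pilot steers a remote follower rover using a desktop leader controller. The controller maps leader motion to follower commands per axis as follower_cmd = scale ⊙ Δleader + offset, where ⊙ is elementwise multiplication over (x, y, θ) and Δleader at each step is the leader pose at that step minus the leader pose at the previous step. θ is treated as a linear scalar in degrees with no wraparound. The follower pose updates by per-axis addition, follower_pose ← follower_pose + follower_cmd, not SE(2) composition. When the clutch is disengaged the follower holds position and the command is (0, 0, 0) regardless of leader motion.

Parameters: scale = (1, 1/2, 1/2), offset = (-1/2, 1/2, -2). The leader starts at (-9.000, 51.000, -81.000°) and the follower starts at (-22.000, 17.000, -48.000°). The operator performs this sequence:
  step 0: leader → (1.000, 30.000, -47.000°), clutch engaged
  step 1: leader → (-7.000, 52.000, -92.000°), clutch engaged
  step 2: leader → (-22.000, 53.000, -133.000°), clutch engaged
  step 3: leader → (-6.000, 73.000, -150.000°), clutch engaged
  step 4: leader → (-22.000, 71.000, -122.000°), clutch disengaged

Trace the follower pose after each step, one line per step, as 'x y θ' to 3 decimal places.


step 0: Δleader=(10.000, -21.000, 34.000°), engaged; cmd=(9.500, -10.000, 15.000°) → follower=(-12.500, 7.000, -33.000°)
step 1: Δleader=(-8.000, 22.000, -45.000°), engaged; cmd=(-8.500, 11.500, -24.500°) → follower=(-21.000, 18.500, -57.500°)
step 2: Δleader=(-15.000, 1.000, -41.000°), engaged; cmd=(-15.500, 1.000, -22.500°) → follower=(-36.500, 19.500, -80.000°)
step 3: Δleader=(16.000, 20.000, -17.000°), engaged; cmd=(15.500, 10.500, -10.500°) → follower=(-21.000, 30.000, -90.500°)
step 4: Δleader=(-16.000, -2.000, 28.000°), disengaged; cmd=(0,0,0) → follower holds at (-21.000, 30.000, -90.500°)

-12.500 7.000 -33.000
-21.000 18.500 -57.500
-36.500 19.500 -80.000
-21.000 30.000 -90.500
-21.000 30.000 -90.500


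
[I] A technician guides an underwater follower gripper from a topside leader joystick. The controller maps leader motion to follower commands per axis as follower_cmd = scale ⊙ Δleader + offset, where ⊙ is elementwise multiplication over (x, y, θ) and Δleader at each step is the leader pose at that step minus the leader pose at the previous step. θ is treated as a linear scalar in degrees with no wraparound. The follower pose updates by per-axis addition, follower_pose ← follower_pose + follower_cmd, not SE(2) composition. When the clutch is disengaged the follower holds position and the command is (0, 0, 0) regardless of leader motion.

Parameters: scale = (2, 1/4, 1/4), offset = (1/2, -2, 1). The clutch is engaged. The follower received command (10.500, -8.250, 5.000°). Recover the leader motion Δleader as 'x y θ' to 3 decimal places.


5.000 -25.000 16.000

axis x: (10.500 − 1/2) / (2) = 5.000
axis y: (-8.250 − -2) / (1/4) = -25.000
axis θ: (5.000 − 1) / (1/4) = 16.000


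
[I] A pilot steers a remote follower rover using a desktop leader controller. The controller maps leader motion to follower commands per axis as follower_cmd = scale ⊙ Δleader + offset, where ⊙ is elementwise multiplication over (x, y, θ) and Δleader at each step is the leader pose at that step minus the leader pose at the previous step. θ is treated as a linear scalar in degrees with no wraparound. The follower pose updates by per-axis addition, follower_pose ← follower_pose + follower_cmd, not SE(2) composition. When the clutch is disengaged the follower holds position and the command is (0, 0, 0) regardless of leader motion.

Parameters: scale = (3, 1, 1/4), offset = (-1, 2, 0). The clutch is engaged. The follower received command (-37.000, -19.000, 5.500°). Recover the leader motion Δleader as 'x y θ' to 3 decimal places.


-12.000 -21.000 22.000

axis x: (-37.000 − -1) / (3) = -12.000
axis y: (-19.000 − 2) / (1) = -21.000
axis θ: (5.500 − 0) / (1/4) = 22.000


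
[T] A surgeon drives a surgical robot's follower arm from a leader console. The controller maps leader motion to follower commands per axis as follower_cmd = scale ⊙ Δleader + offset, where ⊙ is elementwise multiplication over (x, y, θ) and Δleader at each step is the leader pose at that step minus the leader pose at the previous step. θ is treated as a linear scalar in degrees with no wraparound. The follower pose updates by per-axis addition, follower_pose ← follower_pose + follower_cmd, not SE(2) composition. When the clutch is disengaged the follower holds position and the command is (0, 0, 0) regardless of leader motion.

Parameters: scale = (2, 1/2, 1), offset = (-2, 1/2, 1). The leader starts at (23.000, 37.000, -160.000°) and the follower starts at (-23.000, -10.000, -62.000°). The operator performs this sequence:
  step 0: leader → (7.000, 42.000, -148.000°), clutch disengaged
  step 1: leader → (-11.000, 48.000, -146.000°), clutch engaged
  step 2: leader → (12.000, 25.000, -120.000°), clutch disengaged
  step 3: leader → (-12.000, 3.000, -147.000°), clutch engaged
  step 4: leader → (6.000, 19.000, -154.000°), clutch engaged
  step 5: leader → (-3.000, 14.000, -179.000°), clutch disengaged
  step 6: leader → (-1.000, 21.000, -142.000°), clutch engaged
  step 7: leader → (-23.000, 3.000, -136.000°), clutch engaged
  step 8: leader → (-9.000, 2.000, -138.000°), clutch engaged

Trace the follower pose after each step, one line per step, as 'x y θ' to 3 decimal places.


step 0: Δleader=(-16.000, 5.000, 12.000°), disengaged; cmd=(0,0,0) → follower holds at (-23.000, -10.000, -62.000°)
step 1: Δleader=(-18.000, 6.000, 2.000°), engaged; cmd=(-38.000, 3.500, 3.000°) → follower=(-61.000, -6.500, -59.000°)
step 2: Δleader=(23.000, -23.000, 26.000°), disengaged; cmd=(0,0,0) → follower holds at (-61.000, -6.500, -59.000°)
step 3: Δleader=(-24.000, -22.000, -27.000°), engaged; cmd=(-50.000, -10.500, -26.000°) → follower=(-111.000, -17.000, -85.000°)
step 4: Δleader=(18.000, 16.000, -7.000°), engaged; cmd=(34.000, 8.500, -6.000°) → follower=(-77.000, -8.500, -91.000°)
step 5: Δleader=(-9.000, -5.000, -25.000°), disengaged; cmd=(0,0,0) → follower holds at (-77.000, -8.500, -91.000°)
step 6: Δleader=(2.000, 7.000, 37.000°), engaged; cmd=(2.000, 4.000, 38.000°) → follower=(-75.000, -4.500, -53.000°)
step 7: Δleader=(-22.000, -18.000, 6.000°), engaged; cmd=(-46.000, -8.500, 7.000°) → follower=(-121.000, -13.000, -46.000°)
step 8: Δleader=(14.000, -1.000, -2.000°), engaged; cmd=(26.000, 0.000, -1.000°) → follower=(-95.000, -13.000, -47.000°)

-23.000 -10.000 -62.000
-61.000 -6.500 -59.000
-61.000 -6.500 -59.000
-111.000 -17.000 -85.000
-77.000 -8.500 -91.000
-77.000 -8.500 -91.000
-75.000 -4.500 -53.000
-121.000 -13.000 -46.000
-95.000 -13.000 -47.000


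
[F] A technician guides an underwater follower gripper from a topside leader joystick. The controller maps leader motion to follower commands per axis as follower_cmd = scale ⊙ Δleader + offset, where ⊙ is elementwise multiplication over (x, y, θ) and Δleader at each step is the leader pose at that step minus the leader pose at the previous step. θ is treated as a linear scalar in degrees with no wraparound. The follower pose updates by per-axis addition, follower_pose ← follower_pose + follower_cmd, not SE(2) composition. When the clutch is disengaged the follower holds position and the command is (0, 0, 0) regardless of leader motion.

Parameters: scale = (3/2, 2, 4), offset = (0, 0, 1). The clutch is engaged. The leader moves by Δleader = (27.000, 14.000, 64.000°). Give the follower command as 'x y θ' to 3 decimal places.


axis x: 3/2·27.000 + 0 = 40.500
axis y: 2·14.000 + 0 = 28.000
axis θ: 4·64.000 + 1 = 257.000

40.500 28.000 257.000


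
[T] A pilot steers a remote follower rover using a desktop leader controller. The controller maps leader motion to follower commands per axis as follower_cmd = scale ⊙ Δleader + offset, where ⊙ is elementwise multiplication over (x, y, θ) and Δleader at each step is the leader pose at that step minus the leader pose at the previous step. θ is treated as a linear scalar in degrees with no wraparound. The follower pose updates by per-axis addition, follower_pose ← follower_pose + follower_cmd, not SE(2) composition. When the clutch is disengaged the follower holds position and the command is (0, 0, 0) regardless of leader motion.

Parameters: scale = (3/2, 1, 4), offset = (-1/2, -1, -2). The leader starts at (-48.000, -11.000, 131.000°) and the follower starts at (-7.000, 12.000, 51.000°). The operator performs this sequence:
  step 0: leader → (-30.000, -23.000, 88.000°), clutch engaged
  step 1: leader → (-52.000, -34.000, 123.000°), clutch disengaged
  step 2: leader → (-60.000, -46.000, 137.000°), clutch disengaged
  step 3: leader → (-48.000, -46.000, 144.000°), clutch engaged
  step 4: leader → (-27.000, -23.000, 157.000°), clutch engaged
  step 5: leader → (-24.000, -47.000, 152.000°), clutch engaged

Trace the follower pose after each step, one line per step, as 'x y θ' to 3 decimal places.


19.500 -1.000 -123.000
19.500 -1.000 -123.000
19.500 -1.000 -123.000
37.000 -2.000 -97.000
68.000 20.000 -47.000
72.000 -5.000 -69.000

step 0: Δleader=(18.000, -12.000, -43.000°), engaged; cmd=(26.500, -13.000, -174.000°) → follower=(19.500, -1.000, -123.000°)
step 1: Δleader=(-22.000, -11.000, 35.000°), disengaged; cmd=(0,0,0) → follower holds at (19.500, -1.000, -123.000°)
step 2: Δleader=(-8.000, -12.000, 14.000°), disengaged; cmd=(0,0,0) → follower holds at (19.500, -1.000, -123.000°)
step 3: Δleader=(12.000, 0.000, 7.000°), engaged; cmd=(17.500, -1.000, 26.000°) → follower=(37.000, -2.000, -97.000°)
step 4: Δleader=(21.000, 23.000, 13.000°), engaged; cmd=(31.000, 22.000, 50.000°) → follower=(68.000, 20.000, -47.000°)
step 5: Δleader=(3.000, -24.000, -5.000°), engaged; cmd=(4.000, -25.000, -22.000°) → follower=(72.000, -5.000, -69.000°)


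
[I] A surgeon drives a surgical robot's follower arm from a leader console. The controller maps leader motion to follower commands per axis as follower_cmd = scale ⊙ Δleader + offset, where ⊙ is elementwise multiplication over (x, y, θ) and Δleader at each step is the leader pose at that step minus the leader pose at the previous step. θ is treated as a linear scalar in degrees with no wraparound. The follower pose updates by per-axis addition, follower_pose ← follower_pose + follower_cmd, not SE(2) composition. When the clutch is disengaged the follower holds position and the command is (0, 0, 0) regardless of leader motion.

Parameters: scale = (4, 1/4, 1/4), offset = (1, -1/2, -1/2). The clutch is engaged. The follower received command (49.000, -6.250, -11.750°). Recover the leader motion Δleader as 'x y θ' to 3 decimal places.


axis x: (49.000 − 1) / (4) = 12.000
axis y: (-6.250 − -1/2) / (1/4) = -23.000
axis θ: (-11.750 − -1/2) / (1/4) = -45.000

12.000 -23.000 -45.000


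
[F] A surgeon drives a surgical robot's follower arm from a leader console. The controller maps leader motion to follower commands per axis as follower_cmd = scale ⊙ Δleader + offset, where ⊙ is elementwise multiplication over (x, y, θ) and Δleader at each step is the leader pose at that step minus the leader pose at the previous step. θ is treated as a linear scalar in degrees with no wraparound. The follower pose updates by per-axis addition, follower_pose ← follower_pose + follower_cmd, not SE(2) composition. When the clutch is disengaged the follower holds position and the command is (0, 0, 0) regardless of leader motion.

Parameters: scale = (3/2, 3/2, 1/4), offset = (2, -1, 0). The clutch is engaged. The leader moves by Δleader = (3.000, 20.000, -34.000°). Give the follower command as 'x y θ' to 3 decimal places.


6.500 29.000 -8.500

axis x: 3/2·3.000 + 2 = 6.500
axis y: 3/2·20.000 + -1 = 29.000
axis θ: 1/4·-34.000 + 0 = -8.500


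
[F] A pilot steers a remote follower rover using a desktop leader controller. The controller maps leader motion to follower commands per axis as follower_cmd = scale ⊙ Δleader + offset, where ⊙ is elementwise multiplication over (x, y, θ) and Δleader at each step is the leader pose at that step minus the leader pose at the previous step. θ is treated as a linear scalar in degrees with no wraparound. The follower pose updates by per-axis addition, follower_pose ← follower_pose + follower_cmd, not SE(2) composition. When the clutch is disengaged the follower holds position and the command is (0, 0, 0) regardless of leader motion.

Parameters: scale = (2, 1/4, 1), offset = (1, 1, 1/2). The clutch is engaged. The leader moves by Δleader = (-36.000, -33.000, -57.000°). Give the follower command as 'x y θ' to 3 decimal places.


-71.000 -7.250 -56.500

axis x: 2·-36.000 + 1 = -71.000
axis y: 1/4·-33.000 + 1 = -7.250
axis θ: 1·-57.000 + 1/2 = -56.500
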